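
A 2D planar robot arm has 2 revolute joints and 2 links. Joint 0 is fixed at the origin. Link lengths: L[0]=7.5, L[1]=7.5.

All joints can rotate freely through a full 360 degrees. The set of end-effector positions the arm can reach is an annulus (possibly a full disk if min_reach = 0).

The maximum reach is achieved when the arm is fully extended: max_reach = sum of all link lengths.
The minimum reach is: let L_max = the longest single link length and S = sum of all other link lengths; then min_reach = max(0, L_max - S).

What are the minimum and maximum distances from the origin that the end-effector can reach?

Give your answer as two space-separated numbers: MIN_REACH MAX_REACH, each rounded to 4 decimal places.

Link lengths: [7.5, 7.5]
max_reach = 7.5 + 7.5 = 15
L_max = max([7.5, 7.5]) = 7.5
S (sum of others) = 15 - 7.5 = 7.5
min_reach = max(0, 7.5 - 7.5) = max(0, 0) = 0

Answer: 0.0000 15.0000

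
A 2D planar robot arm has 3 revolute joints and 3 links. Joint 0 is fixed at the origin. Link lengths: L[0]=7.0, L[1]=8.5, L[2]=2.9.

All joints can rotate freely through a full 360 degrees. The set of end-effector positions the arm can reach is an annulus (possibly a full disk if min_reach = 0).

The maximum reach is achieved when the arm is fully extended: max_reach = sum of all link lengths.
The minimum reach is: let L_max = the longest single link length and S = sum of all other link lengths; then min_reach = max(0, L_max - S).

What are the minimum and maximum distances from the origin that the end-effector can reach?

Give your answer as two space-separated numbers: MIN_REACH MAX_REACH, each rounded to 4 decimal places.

Answer: 0.0000 18.4000

Derivation:
Link lengths: [7.0, 8.5, 2.9]
max_reach = 7 + 8.5 + 2.9 = 18.4
L_max = max([7.0, 8.5, 2.9]) = 8.5
S (sum of others) = 18.4 - 8.5 = 9.9
min_reach = max(0, 8.5 - 9.9) = max(0, -1.4) = 0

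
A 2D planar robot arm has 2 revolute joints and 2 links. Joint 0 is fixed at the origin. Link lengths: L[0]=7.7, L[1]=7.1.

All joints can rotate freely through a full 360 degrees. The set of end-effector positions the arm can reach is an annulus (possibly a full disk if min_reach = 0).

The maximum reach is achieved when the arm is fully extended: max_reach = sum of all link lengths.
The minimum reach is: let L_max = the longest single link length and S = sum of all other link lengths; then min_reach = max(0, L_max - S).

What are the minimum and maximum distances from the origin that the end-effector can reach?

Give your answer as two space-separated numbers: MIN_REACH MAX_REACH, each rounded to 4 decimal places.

Link lengths: [7.7, 7.1]
max_reach = 7.7 + 7.1 = 14.8
L_max = max([7.7, 7.1]) = 7.7
S (sum of others) = 14.8 - 7.7 = 7.1
min_reach = max(0, 7.7 - 7.1) = max(0, 0.6) = 0.6

Answer: 0.6000 14.8000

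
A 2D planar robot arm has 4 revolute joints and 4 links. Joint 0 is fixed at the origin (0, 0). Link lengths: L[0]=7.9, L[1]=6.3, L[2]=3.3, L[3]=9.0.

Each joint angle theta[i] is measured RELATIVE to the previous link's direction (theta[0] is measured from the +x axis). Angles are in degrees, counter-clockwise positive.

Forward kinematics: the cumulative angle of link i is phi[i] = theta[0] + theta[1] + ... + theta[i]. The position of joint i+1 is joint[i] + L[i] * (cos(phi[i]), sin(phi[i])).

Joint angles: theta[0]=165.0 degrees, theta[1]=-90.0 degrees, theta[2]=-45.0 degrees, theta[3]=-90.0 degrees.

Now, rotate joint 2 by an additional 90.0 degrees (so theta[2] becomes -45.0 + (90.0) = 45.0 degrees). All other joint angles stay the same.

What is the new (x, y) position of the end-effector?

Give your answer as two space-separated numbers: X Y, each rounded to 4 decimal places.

joint[0] = (0.0000, 0.0000)  (base)
link 0: phi[0] = 165 = 165 deg
  cos(165 deg) = -0.9659, sin(165 deg) = 0.2588
  joint[1] = (0.0000, 0.0000) + 7.9 * (-0.9659, 0.2588) = (0.0000 + -7.6308, 0.0000 + 2.0447) = (-7.6308, 2.0447)
link 1: phi[1] = 165 + -90 = 75 deg
  cos(75 deg) = 0.2588, sin(75 deg) = 0.9659
  joint[2] = (-7.6308, 2.0447) + 6.3 * (0.2588, 0.9659) = (-7.6308 + 1.6306, 2.0447 + 6.0853) = (-6.0003, 8.1300)
link 2: phi[2] = 165 + -90 + 45 = 120 deg
  cos(120 deg) = -0.5000, sin(120 deg) = 0.8660
  joint[3] = (-6.0003, 8.1300) + 3.3 * (-0.5000, 0.8660) = (-6.0003 + -1.6500, 8.1300 + 2.8579) = (-7.6503, 10.9879)
link 3: phi[3] = 165 + -90 + 45 + -90 = 30 deg
  cos(30 deg) = 0.8660, sin(30 deg) = 0.5000
  joint[4] = (-7.6503, 10.9879) + 9 * (0.8660, 0.5000) = (-7.6503 + 7.7942, 10.9879 + 4.5000) = (0.1440, 15.4879)
End effector: (0.1440, 15.4879)

Answer: 0.1440 15.4879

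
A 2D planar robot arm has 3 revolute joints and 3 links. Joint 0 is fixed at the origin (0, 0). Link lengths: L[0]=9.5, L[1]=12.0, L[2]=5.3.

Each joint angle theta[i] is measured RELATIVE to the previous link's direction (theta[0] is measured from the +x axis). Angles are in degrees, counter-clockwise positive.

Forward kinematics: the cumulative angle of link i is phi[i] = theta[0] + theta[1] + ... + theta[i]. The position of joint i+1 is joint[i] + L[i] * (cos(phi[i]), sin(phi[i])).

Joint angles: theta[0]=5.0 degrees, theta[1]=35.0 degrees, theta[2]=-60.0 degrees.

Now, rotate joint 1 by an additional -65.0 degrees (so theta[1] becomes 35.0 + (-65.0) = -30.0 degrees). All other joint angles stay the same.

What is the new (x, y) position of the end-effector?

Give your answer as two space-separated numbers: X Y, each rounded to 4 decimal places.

Answer: 20.8015 -9.5233

Derivation:
joint[0] = (0.0000, 0.0000)  (base)
link 0: phi[0] = 5 = 5 deg
  cos(5 deg) = 0.9962, sin(5 deg) = 0.0872
  joint[1] = (0.0000, 0.0000) + 9.5 * (0.9962, 0.0872) = (0.0000 + 9.4638, 0.0000 + 0.8280) = (9.4638, 0.8280)
link 1: phi[1] = 5 + -30 = -25 deg
  cos(-25 deg) = 0.9063, sin(-25 deg) = -0.4226
  joint[2] = (9.4638, 0.8280) + 12 * (0.9063, -0.4226) = (9.4638 + 10.8757, 0.8280 + -5.0714) = (20.3395, -4.2434)
link 2: phi[2] = 5 + -30 + -60 = -85 deg
  cos(-85 deg) = 0.0872, sin(-85 deg) = -0.9962
  joint[3] = (20.3395, -4.2434) + 5.3 * (0.0872, -0.9962) = (20.3395 + 0.4619, -4.2434 + -5.2798) = (20.8015, -9.5233)
End effector: (20.8015, -9.5233)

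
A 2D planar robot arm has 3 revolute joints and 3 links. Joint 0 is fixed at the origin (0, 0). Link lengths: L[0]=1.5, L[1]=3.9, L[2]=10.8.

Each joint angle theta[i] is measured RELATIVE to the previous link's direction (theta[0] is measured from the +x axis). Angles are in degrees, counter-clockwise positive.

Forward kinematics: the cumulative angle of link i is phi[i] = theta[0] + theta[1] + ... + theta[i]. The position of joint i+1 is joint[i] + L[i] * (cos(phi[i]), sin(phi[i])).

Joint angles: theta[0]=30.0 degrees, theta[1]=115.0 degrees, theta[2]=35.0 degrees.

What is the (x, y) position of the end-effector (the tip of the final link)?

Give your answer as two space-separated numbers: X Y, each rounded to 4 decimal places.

Answer: -12.6957 2.9869

Derivation:
joint[0] = (0.0000, 0.0000)  (base)
link 0: phi[0] = 30 = 30 deg
  cos(30 deg) = 0.8660, sin(30 deg) = 0.5000
  joint[1] = (0.0000, 0.0000) + 1.5 * (0.8660, 0.5000) = (0.0000 + 1.2990, 0.0000 + 0.7500) = (1.2990, 0.7500)
link 1: phi[1] = 30 + 115 = 145 deg
  cos(145 deg) = -0.8192, sin(145 deg) = 0.5736
  joint[2] = (1.2990, 0.7500) + 3.9 * (-0.8192, 0.5736) = (1.2990 + -3.1947, 0.7500 + 2.2369) = (-1.8957, 2.9869)
link 2: phi[2] = 30 + 115 + 35 = 180 deg
  cos(180 deg) = -1.0000, sin(180 deg) = 0.0000
  joint[3] = (-1.8957, 2.9869) + 10.8 * (-1.0000, 0.0000) = (-1.8957 + -10.8000, 2.9869 + 0.0000) = (-12.6957, 2.9869)
End effector: (-12.6957, 2.9869)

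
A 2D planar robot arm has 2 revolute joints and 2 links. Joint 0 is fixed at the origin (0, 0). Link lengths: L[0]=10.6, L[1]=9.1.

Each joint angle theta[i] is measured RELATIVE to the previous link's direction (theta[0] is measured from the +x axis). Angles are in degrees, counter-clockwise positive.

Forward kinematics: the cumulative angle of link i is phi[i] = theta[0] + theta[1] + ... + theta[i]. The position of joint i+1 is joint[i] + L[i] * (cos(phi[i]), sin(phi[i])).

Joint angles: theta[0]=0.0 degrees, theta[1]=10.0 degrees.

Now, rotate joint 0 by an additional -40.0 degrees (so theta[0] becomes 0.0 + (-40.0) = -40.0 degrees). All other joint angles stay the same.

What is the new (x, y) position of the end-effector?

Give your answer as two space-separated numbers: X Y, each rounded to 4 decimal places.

Answer: 16.0009 -11.3635

Derivation:
joint[0] = (0.0000, 0.0000)  (base)
link 0: phi[0] = -40 = -40 deg
  cos(-40 deg) = 0.7660, sin(-40 deg) = -0.6428
  joint[1] = (0.0000, 0.0000) + 10.6 * (0.7660, -0.6428) = (0.0000 + 8.1201, 0.0000 + -6.8135) = (8.1201, -6.8135)
link 1: phi[1] = -40 + 10 = -30 deg
  cos(-30 deg) = 0.8660, sin(-30 deg) = -0.5000
  joint[2] = (8.1201, -6.8135) + 9.1 * (0.8660, -0.5000) = (8.1201 + 7.8808, -6.8135 + -4.5500) = (16.0009, -11.3635)
End effector: (16.0009, -11.3635)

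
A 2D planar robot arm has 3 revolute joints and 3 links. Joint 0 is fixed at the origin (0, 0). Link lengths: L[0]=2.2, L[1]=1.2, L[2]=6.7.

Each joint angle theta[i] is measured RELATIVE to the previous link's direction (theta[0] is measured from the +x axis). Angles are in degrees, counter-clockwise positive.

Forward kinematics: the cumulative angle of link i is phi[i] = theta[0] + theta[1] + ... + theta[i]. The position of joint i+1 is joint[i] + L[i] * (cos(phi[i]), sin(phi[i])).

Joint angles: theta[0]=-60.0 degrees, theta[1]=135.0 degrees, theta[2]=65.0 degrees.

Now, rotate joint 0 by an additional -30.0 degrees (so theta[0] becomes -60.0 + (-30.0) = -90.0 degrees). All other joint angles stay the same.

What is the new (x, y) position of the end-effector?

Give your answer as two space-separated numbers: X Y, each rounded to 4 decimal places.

Answer: -1.4430 4.9445

Derivation:
joint[0] = (0.0000, 0.0000)  (base)
link 0: phi[0] = -90 = -90 deg
  cos(-90 deg) = 0.0000, sin(-90 deg) = -1.0000
  joint[1] = (0.0000, 0.0000) + 2.2 * (0.0000, -1.0000) = (0.0000 + 0.0000, 0.0000 + -2.2000) = (0.0000, -2.2000)
link 1: phi[1] = -90 + 135 = 45 deg
  cos(45 deg) = 0.7071, sin(45 deg) = 0.7071
  joint[2] = (0.0000, -2.2000) + 1.2 * (0.7071, 0.7071) = (0.0000 + 0.8485, -2.2000 + 0.8485) = (0.8485, -1.3515)
link 2: phi[2] = -90 + 135 + 65 = 110 deg
  cos(110 deg) = -0.3420, sin(110 deg) = 0.9397
  joint[3] = (0.8485, -1.3515) + 6.7 * (-0.3420, 0.9397) = (0.8485 + -2.2915, -1.3515 + 6.2959) = (-1.4430, 4.9445)
End effector: (-1.4430, 4.9445)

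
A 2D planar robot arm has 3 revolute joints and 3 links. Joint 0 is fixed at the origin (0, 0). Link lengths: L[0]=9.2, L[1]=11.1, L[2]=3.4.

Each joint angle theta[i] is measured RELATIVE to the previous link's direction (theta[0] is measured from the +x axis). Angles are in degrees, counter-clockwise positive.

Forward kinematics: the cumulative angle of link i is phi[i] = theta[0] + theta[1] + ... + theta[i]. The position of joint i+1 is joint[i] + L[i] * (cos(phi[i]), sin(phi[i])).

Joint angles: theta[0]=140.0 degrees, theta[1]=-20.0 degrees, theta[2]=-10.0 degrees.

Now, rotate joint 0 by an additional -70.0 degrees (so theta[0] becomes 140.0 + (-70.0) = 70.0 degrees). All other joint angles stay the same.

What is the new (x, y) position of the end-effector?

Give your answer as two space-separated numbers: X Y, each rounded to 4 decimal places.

joint[0] = (0.0000, 0.0000)  (base)
link 0: phi[0] = 70 = 70 deg
  cos(70 deg) = 0.3420, sin(70 deg) = 0.9397
  joint[1] = (0.0000, 0.0000) + 9.2 * (0.3420, 0.9397) = (0.0000 + 3.1466, 0.0000 + 8.6452) = (3.1466, 8.6452)
link 1: phi[1] = 70 + -20 = 50 deg
  cos(50 deg) = 0.6428, sin(50 deg) = 0.7660
  joint[2] = (3.1466, 8.6452) + 11.1 * (0.6428, 0.7660) = (3.1466 + 7.1349, 8.6452 + 8.5031) = (10.2815, 17.1483)
link 2: phi[2] = 70 + -20 + -10 = 40 deg
  cos(40 deg) = 0.7660, sin(40 deg) = 0.6428
  joint[3] = (10.2815, 17.1483) + 3.4 * (0.7660, 0.6428) = (10.2815 + 2.6046, 17.1483 + 2.1855) = (12.8861, 19.3337)
End effector: (12.8861, 19.3337)

Answer: 12.8861 19.3337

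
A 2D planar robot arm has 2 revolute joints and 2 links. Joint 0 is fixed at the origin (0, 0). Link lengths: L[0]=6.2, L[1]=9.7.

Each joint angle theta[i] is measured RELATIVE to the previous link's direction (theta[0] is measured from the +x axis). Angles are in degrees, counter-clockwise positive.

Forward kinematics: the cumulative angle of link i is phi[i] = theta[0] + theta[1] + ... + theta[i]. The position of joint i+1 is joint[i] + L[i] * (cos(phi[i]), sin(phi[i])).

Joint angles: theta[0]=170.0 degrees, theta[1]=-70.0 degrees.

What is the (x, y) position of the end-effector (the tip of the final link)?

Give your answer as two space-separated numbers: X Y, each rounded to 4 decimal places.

joint[0] = (0.0000, 0.0000)  (base)
link 0: phi[0] = 170 = 170 deg
  cos(170 deg) = -0.9848, sin(170 deg) = 0.1736
  joint[1] = (0.0000, 0.0000) + 6.2 * (-0.9848, 0.1736) = (0.0000 + -6.1058, 0.0000 + 1.0766) = (-6.1058, 1.0766)
link 1: phi[1] = 170 + -70 = 100 deg
  cos(100 deg) = -0.1736, sin(100 deg) = 0.9848
  joint[2] = (-6.1058, 1.0766) + 9.7 * (-0.1736, 0.9848) = (-6.1058 + -1.6844, 1.0766 + 9.5526) = (-7.7902, 10.6293)
End effector: (-7.7902, 10.6293)

Answer: -7.7902 10.6293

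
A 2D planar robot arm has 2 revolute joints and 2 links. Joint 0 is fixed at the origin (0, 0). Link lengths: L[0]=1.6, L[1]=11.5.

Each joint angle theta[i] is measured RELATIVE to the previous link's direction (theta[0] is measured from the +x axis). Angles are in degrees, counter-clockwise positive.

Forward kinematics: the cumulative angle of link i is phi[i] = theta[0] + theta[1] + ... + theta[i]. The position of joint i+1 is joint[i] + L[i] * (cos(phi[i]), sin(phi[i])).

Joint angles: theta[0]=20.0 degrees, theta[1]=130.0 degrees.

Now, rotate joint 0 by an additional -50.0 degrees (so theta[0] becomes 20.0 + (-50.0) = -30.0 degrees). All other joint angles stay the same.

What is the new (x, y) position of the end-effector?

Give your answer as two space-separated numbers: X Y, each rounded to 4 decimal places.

Answer: -0.6113 10.5253

Derivation:
joint[0] = (0.0000, 0.0000)  (base)
link 0: phi[0] = -30 = -30 deg
  cos(-30 deg) = 0.8660, sin(-30 deg) = -0.5000
  joint[1] = (0.0000, 0.0000) + 1.6 * (0.8660, -0.5000) = (0.0000 + 1.3856, 0.0000 + -0.8000) = (1.3856, -0.8000)
link 1: phi[1] = -30 + 130 = 100 deg
  cos(100 deg) = -0.1736, sin(100 deg) = 0.9848
  joint[2] = (1.3856, -0.8000) + 11.5 * (-0.1736, 0.9848) = (1.3856 + -1.9970, -0.8000 + 11.3253) = (-0.6113, 10.5253)
End effector: (-0.6113, 10.5253)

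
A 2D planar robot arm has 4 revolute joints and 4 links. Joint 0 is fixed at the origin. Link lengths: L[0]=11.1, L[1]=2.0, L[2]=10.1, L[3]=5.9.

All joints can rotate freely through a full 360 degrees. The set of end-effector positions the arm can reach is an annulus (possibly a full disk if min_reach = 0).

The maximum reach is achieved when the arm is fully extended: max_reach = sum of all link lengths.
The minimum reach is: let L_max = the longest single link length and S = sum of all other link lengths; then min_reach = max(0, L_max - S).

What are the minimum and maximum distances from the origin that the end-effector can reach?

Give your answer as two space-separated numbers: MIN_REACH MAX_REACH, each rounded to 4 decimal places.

Answer: 0.0000 29.1000

Derivation:
Link lengths: [11.1, 2.0, 10.1, 5.9]
max_reach = 11.1 + 2 + 10.1 + 5.9 = 29.1
L_max = max([11.1, 2.0, 10.1, 5.9]) = 11.1
S (sum of others) = 29.1 - 11.1 = 18
min_reach = max(0, 11.1 - 18) = max(0, -6.9) = 0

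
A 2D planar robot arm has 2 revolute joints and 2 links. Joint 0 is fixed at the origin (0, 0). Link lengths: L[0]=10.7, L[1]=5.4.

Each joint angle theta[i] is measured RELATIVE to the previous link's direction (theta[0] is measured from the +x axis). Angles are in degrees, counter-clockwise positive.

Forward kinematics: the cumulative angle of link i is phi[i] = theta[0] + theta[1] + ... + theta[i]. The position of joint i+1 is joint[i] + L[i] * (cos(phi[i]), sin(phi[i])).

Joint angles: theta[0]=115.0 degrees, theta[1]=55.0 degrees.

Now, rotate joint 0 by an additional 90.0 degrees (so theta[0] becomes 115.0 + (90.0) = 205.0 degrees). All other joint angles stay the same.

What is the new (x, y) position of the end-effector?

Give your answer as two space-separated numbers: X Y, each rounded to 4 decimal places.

Answer: -10.6352 -9.8400

Derivation:
joint[0] = (0.0000, 0.0000)  (base)
link 0: phi[0] = 205 = 205 deg
  cos(205 deg) = -0.9063, sin(205 deg) = -0.4226
  joint[1] = (0.0000, 0.0000) + 10.7 * (-0.9063, -0.4226) = (0.0000 + -9.6975, 0.0000 + -4.5220) = (-9.6975, -4.5220)
link 1: phi[1] = 205 + 55 = 260 deg
  cos(260 deg) = -0.1736, sin(260 deg) = -0.9848
  joint[2] = (-9.6975, -4.5220) + 5.4 * (-0.1736, -0.9848) = (-9.6975 + -0.9377, -4.5220 + -5.3180) = (-10.6352, -9.8400)
End effector: (-10.6352, -9.8400)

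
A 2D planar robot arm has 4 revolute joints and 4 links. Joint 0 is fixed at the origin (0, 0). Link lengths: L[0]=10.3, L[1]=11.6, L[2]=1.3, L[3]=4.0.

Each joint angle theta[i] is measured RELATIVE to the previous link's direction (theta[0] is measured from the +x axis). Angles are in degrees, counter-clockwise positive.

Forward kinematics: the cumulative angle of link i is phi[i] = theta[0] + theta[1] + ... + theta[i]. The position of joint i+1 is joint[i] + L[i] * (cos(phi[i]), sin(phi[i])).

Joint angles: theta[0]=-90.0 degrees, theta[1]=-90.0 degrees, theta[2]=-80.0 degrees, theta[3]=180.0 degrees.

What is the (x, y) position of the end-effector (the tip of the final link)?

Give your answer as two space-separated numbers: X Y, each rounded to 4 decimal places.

joint[0] = (0.0000, 0.0000)  (base)
link 0: phi[0] = -90 = -90 deg
  cos(-90 deg) = 0.0000, sin(-90 deg) = -1.0000
  joint[1] = (0.0000, 0.0000) + 10.3 * (0.0000, -1.0000) = (0.0000 + 0.0000, 0.0000 + -10.3000) = (0.0000, -10.3000)
link 1: phi[1] = -90 + -90 = -180 deg
  cos(-180 deg) = -1.0000, sin(-180 deg) = -0.0000
  joint[2] = (0.0000, -10.3000) + 11.6 * (-1.0000, -0.0000) = (0.0000 + -11.6000, -10.3000 + -0.0000) = (-11.6000, -10.3000)
link 2: phi[2] = -90 + -90 + -80 = -260 deg
  cos(-260 deg) = -0.1736, sin(-260 deg) = 0.9848
  joint[3] = (-11.6000, -10.3000) + 1.3 * (-0.1736, 0.9848) = (-11.6000 + -0.2257, -10.3000 + 1.2803) = (-11.8257, -9.0197)
link 3: phi[3] = -90 + -90 + -80 + 180 = -80 deg
  cos(-80 deg) = 0.1736, sin(-80 deg) = -0.9848
  joint[4] = (-11.8257, -9.0197) + 4 * (0.1736, -0.9848) = (-11.8257 + 0.6946, -9.0197 + -3.9392) = (-11.1311, -12.9590)
End effector: (-11.1311, -12.9590)

Answer: -11.1311 -12.9590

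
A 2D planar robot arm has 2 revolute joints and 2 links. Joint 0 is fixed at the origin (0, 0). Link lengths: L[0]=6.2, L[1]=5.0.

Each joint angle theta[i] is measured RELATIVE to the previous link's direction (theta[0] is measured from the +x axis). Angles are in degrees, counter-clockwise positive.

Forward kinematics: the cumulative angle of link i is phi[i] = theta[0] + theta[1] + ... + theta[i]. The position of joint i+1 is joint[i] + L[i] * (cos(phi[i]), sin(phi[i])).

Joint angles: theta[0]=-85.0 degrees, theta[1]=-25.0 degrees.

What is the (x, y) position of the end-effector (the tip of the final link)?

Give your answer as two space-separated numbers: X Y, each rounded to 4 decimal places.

joint[0] = (0.0000, 0.0000)  (base)
link 0: phi[0] = -85 = -85 deg
  cos(-85 deg) = 0.0872, sin(-85 deg) = -0.9962
  joint[1] = (0.0000, 0.0000) + 6.2 * (0.0872, -0.9962) = (0.0000 + 0.5404, 0.0000 + -6.1764) = (0.5404, -6.1764)
link 1: phi[1] = -85 + -25 = -110 deg
  cos(-110 deg) = -0.3420, sin(-110 deg) = -0.9397
  joint[2] = (0.5404, -6.1764) + 5 * (-0.3420, -0.9397) = (0.5404 + -1.7101, -6.1764 + -4.6985) = (-1.1697, -10.8749)
End effector: (-1.1697, -10.8749)

Answer: -1.1697 -10.8749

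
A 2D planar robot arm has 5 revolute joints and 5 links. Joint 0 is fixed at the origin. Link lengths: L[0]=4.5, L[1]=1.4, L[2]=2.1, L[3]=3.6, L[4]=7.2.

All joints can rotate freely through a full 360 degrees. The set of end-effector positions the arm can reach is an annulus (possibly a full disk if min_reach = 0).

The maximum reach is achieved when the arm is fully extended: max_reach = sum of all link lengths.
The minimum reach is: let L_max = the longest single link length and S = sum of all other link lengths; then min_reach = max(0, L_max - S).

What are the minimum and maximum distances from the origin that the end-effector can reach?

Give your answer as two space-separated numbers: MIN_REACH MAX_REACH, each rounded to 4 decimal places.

Link lengths: [4.5, 1.4, 2.1, 3.6, 7.2]
max_reach = 4.5 + 1.4 + 2.1 + 3.6 + 7.2 = 18.8
L_max = max([4.5, 1.4, 2.1, 3.6, 7.2]) = 7.2
S (sum of others) = 18.8 - 7.2 = 11.6
min_reach = max(0, 7.2 - 11.6) = max(0, -4.4) = 0

Answer: 0.0000 18.8000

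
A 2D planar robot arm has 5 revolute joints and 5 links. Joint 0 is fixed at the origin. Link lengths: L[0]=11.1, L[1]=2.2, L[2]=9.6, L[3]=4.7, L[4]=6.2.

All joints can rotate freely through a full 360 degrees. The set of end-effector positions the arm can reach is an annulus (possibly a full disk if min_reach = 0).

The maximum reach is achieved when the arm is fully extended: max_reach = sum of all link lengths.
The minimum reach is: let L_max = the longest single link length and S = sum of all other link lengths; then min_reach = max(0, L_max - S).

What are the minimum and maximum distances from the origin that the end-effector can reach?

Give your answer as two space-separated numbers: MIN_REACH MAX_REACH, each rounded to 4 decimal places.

Link lengths: [11.1, 2.2, 9.6, 4.7, 6.2]
max_reach = 11.1 + 2.2 + 9.6 + 4.7 + 6.2 = 33.8
L_max = max([11.1, 2.2, 9.6, 4.7, 6.2]) = 11.1
S (sum of others) = 33.8 - 11.1 = 22.7
min_reach = max(0, 11.1 - 22.7) = max(0, -11.6) = 0

Answer: 0.0000 33.8000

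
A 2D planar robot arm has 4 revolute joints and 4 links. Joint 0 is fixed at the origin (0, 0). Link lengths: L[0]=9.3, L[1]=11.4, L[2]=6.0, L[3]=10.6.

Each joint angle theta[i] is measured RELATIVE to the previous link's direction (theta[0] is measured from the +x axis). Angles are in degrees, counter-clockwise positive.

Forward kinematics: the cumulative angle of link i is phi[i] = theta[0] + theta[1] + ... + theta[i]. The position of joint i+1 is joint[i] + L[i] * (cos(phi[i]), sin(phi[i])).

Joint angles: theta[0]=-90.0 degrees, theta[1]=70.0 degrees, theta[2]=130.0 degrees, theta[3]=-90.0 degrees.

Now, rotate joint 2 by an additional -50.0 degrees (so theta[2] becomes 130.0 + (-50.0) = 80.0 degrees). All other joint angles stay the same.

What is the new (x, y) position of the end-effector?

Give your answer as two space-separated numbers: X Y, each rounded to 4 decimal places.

joint[0] = (0.0000, 0.0000)  (base)
link 0: phi[0] = -90 = -90 deg
  cos(-90 deg) = 0.0000, sin(-90 deg) = -1.0000
  joint[1] = (0.0000, 0.0000) + 9.3 * (0.0000, -1.0000) = (0.0000 + 0.0000, 0.0000 + -9.3000) = (0.0000, -9.3000)
link 1: phi[1] = -90 + 70 = -20 deg
  cos(-20 deg) = 0.9397, sin(-20 deg) = -0.3420
  joint[2] = (0.0000, -9.3000) + 11.4 * (0.9397, -0.3420) = (0.0000 + 10.7125, -9.3000 + -3.8990) = (10.7125, -13.1990)
link 2: phi[2] = -90 + 70 + 80 = 60 deg
  cos(60 deg) = 0.5000, sin(60 deg) = 0.8660
  joint[3] = (10.7125, -13.1990) + 6 * (0.5000, 0.8660) = (10.7125 + 3.0000, -13.1990 + 5.1962) = (13.7125, -8.0029)
link 3: phi[3] = -90 + 70 + 80 + -90 = -30 deg
  cos(-30 deg) = 0.8660, sin(-30 deg) = -0.5000
  joint[4] = (13.7125, -8.0029) + 10.6 * (0.8660, -0.5000) = (13.7125 + 9.1799, -8.0029 + -5.3000) = (22.8924, -13.3029)
End effector: (22.8924, -13.3029)

Answer: 22.8924 -13.3029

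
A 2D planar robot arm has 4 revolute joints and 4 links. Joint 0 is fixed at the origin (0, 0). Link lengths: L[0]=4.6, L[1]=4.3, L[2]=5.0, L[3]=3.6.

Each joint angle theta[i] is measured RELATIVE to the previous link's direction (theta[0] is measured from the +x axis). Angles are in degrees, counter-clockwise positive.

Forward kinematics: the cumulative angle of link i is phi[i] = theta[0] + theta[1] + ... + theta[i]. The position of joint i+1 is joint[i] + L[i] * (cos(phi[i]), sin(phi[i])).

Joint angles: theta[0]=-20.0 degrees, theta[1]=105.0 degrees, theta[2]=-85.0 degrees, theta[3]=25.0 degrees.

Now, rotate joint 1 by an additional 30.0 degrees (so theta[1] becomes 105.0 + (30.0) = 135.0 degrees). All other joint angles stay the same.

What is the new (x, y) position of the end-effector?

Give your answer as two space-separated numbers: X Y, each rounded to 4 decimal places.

joint[0] = (0.0000, 0.0000)  (base)
link 0: phi[0] = -20 = -20 deg
  cos(-20 deg) = 0.9397, sin(-20 deg) = -0.3420
  joint[1] = (0.0000, 0.0000) + 4.6 * (0.9397, -0.3420) = (0.0000 + 4.3226, 0.0000 + -1.5733) = (4.3226, -1.5733)
link 1: phi[1] = -20 + 135 = 115 deg
  cos(115 deg) = -0.4226, sin(115 deg) = 0.9063
  joint[2] = (4.3226, -1.5733) + 4.3 * (-0.4226, 0.9063) = (4.3226 + -1.8173, -1.5733 + 3.8971) = (2.5053, 2.3238)
link 2: phi[2] = -20 + 135 + -85 = 30 deg
  cos(30 deg) = 0.8660, sin(30 deg) = 0.5000
  joint[3] = (2.5053, 2.3238) + 5 * (0.8660, 0.5000) = (2.5053 + 4.3301, 2.3238 + 2.5000) = (6.8355, 4.8238)
link 3: phi[3] = -20 + 135 + -85 + 25 = 55 deg
  cos(55 deg) = 0.5736, sin(55 deg) = 0.8192
  joint[4] = (6.8355, 4.8238) + 3.6 * (0.5736, 0.8192) = (6.8355 + 2.0649, 4.8238 + 2.9489) = (8.9003, 7.7728)
End effector: (8.9003, 7.7728)

Answer: 8.9003 7.7728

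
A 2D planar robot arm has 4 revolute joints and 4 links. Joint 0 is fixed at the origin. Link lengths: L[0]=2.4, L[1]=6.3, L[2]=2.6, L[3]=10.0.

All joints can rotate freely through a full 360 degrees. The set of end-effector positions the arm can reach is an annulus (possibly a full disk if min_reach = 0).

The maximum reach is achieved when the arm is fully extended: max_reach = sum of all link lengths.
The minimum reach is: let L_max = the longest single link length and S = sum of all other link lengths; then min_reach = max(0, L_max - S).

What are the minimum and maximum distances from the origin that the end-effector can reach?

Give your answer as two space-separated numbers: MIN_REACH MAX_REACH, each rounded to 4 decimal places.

Answer: 0.0000 21.3000

Derivation:
Link lengths: [2.4, 6.3, 2.6, 10.0]
max_reach = 2.4 + 6.3 + 2.6 + 10 = 21.3
L_max = max([2.4, 6.3, 2.6, 10.0]) = 10
S (sum of others) = 21.3 - 10 = 11.3
min_reach = max(0, 10 - 11.3) = max(0, -1.3) = 0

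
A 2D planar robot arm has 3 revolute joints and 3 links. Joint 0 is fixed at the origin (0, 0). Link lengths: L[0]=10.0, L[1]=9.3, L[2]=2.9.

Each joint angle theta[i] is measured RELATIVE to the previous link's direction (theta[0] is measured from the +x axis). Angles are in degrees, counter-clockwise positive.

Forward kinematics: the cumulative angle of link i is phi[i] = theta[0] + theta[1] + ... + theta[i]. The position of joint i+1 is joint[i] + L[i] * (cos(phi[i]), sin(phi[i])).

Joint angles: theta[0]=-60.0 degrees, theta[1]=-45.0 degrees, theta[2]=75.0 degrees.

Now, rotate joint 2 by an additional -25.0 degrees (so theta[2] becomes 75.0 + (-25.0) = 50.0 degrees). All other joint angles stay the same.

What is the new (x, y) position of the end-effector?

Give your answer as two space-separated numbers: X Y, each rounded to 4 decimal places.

joint[0] = (0.0000, 0.0000)  (base)
link 0: phi[0] = -60 = -60 deg
  cos(-60 deg) = 0.5000, sin(-60 deg) = -0.8660
  joint[1] = (0.0000, 0.0000) + 10 * (0.5000, -0.8660) = (0.0000 + 5.0000, 0.0000 + -8.6603) = (5.0000, -8.6603)
link 1: phi[1] = -60 + -45 = -105 deg
  cos(-105 deg) = -0.2588, sin(-105 deg) = -0.9659
  joint[2] = (5.0000, -8.6603) + 9.3 * (-0.2588, -0.9659) = (5.0000 + -2.4070, -8.6603 + -8.9831) = (2.5930, -17.6434)
link 2: phi[2] = -60 + -45 + 50 = -55 deg
  cos(-55 deg) = 0.5736, sin(-55 deg) = -0.8192
  joint[3] = (2.5930, -17.6434) + 2.9 * (0.5736, -0.8192) = (2.5930 + 1.6634, -17.6434 + -2.3755) = (4.2564, -20.0189)
End effector: (4.2564, -20.0189)

Answer: 4.2564 -20.0189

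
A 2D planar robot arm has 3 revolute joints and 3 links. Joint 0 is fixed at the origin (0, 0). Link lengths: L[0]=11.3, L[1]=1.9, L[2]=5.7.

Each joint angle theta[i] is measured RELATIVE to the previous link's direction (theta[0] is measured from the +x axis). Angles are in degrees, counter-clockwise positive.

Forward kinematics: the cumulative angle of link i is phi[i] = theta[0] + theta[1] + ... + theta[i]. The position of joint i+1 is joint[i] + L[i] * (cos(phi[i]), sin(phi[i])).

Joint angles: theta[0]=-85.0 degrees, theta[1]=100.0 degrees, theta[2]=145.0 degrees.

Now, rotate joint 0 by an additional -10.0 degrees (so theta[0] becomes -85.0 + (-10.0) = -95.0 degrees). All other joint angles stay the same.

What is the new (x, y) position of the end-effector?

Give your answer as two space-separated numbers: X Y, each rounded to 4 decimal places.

joint[0] = (0.0000, 0.0000)  (base)
link 0: phi[0] = -95 = -95 deg
  cos(-95 deg) = -0.0872, sin(-95 deg) = -0.9962
  joint[1] = (0.0000, 0.0000) + 11.3 * (-0.0872, -0.9962) = (0.0000 + -0.9849, 0.0000 + -11.2570) = (-0.9849, -11.2570)
link 1: phi[1] = -95 + 100 = 5 deg
  cos(5 deg) = 0.9962, sin(5 deg) = 0.0872
  joint[2] = (-0.9849, -11.2570) + 1.9 * (0.9962, 0.0872) = (-0.9849 + 1.8928, -11.2570 + 0.1656) = (0.9079, -11.0914)
link 2: phi[2] = -95 + 100 + 145 = 150 deg
  cos(150 deg) = -0.8660, sin(150 deg) = 0.5000
  joint[3] = (0.9079, -11.0914) + 5.7 * (-0.8660, 0.5000) = (0.9079 + -4.9363, -11.0914 + 2.8500) = (-4.0284, -8.2414)
End effector: (-4.0284, -8.2414)

Answer: -4.0284 -8.2414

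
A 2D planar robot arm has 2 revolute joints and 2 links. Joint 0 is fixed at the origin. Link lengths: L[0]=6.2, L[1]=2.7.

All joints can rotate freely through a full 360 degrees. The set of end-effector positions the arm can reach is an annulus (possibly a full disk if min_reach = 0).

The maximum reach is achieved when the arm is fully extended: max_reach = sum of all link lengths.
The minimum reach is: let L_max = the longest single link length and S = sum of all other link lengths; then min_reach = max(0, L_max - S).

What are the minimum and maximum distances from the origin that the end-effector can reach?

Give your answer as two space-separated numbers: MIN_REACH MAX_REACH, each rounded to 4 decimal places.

Link lengths: [6.2, 2.7]
max_reach = 6.2 + 2.7 = 8.9
L_max = max([6.2, 2.7]) = 6.2
S (sum of others) = 8.9 - 6.2 = 2.7
min_reach = max(0, 6.2 - 2.7) = max(0, 3.5) = 3.5

Answer: 3.5000 8.9000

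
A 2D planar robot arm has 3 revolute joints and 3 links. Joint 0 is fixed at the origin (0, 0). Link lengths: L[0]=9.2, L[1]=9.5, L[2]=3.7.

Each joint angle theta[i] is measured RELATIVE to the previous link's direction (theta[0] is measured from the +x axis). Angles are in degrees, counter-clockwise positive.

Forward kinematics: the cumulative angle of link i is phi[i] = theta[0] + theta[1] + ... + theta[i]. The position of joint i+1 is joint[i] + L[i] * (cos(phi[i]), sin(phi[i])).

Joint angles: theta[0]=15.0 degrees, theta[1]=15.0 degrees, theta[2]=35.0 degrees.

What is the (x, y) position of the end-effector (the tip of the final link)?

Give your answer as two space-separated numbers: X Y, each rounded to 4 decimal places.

joint[0] = (0.0000, 0.0000)  (base)
link 0: phi[0] = 15 = 15 deg
  cos(15 deg) = 0.9659, sin(15 deg) = 0.2588
  joint[1] = (0.0000, 0.0000) + 9.2 * (0.9659, 0.2588) = (0.0000 + 8.8865, 0.0000 + 2.3811) = (8.8865, 2.3811)
link 1: phi[1] = 15 + 15 = 30 deg
  cos(30 deg) = 0.8660, sin(30 deg) = 0.5000
  joint[2] = (8.8865, 2.3811) + 9.5 * (0.8660, 0.5000) = (8.8865 + 8.2272, 2.3811 + 4.7500) = (17.1138, 7.1311)
link 2: phi[2] = 15 + 15 + 35 = 65 deg
  cos(65 deg) = 0.4226, sin(65 deg) = 0.9063
  joint[3] = (17.1138, 7.1311) + 3.7 * (0.4226, 0.9063) = (17.1138 + 1.5637, 7.1311 + 3.3533) = (18.6774, 10.4845)
End effector: (18.6774, 10.4845)

Answer: 18.6774 10.4845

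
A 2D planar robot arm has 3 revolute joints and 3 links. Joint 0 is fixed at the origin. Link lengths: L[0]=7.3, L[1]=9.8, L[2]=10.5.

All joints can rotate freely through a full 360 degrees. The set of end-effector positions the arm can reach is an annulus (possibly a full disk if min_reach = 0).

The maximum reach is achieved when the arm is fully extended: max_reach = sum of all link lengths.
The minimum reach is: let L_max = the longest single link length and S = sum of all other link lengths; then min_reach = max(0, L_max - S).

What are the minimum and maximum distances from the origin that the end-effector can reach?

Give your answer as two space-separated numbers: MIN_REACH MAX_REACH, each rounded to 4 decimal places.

Answer: 0.0000 27.6000

Derivation:
Link lengths: [7.3, 9.8, 10.5]
max_reach = 7.3 + 9.8 + 10.5 = 27.6
L_max = max([7.3, 9.8, 10.5]) = 10.5
S (sum of others) = 27.6 - 10.5 = 17.1
min_reach = max(0, 10.5 - 17.1) = max(0, -6.6) = 0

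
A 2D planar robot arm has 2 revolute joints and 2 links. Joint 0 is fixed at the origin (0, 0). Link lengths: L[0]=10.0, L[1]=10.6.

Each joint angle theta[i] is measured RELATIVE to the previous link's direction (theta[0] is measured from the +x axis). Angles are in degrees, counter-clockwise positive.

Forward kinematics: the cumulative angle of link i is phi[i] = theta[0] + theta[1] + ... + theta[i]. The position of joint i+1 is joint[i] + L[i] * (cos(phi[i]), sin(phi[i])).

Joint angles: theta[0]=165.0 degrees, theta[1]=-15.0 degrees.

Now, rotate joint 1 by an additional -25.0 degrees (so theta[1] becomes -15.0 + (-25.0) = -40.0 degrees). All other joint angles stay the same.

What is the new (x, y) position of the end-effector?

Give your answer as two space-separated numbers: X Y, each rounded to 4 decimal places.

Answer: -15.7392 11.2712

Derivation:
joint[0] = (0.0000, 0.0000)  (base)
link 0: phi[0] = 165 = 165 deg
  cos(165 deg) = -0.9659, sin(165 deg) = 0.2588
  joint[1] = (0.0000, 0.0000) + 10 * (-0.9659, 0.2588) = (0.0000 + -9.6593, 0.0000 + 2.5882) = (-9.6593, 2.5882)
link 1: phi[1] = 165 + -40 = 125 deg
  cos(125 deg) = -0.5736, sin(125 deg) = 0.8192
  joint[2] = (-9.6593, 2.5882) + 10.6 * (-0.5736, 0.8192) = (-9.6593 + -6.0799, 2.5882 + 8.6830) = (-15.7392, 11.2712)
End effector: (-15.7392, 11.2712)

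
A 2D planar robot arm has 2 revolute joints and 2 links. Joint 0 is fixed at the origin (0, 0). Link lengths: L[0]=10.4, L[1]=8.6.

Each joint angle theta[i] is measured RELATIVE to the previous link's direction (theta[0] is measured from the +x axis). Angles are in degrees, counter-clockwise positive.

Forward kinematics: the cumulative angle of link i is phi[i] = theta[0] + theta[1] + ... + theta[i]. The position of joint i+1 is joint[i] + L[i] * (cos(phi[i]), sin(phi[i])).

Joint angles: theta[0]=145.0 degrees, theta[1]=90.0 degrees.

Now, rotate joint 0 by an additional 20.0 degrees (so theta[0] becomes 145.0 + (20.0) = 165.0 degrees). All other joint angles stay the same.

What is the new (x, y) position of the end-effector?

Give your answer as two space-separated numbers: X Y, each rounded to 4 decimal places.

joint[0] = (0.0000, 0.0000)  (base)
link 0: phi[0] = 165 = 165 deg
  cos(165 deg) = -0.9659, sin(165 deg) = 0.2588
  joint[1] = (0.0000, 0.0000) + 10.4 * (-0.9659, 0.2588) = (0.0000 + -10.0456, 0.0000 + 2.6917) = (-10.0456, 2.6917)
link 1: phi[1] = 165 + 90 = 255 deg
  cos(255 deg) = -0.2588, sin(255 deg) = -0.9659
  joint[2] = (-10.0456, 2.6917) + 8.6 * (-0.2588, -0.9659) = (-10.0456 + -2.2258, 2.6917 + -8.3070) = (-12.2715, -5.6152)
End effector: (-12.2715, -5.6152)

Answer: -12.2715 -5.6152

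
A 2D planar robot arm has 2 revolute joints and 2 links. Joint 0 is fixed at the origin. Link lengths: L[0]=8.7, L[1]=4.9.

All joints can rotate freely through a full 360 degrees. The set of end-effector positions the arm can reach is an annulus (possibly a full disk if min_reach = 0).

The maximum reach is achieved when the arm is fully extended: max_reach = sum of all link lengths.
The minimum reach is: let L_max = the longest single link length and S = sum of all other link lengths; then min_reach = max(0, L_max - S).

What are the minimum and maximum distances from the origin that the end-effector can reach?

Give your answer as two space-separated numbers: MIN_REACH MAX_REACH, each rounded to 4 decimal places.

Answer: 3.8000 13.6000

Derivation:
Link lengths: [8.7, 4.9]
max_reach = 8.7 + 4.9 = 13.6
L_max = max([8.7, 4.9]) = 8.7
S (sum of others) = 13.6 - 8.7 = 4.9
min_reach = max(0, 8.7 - 4.9) = max(0, 3.8) = 3.8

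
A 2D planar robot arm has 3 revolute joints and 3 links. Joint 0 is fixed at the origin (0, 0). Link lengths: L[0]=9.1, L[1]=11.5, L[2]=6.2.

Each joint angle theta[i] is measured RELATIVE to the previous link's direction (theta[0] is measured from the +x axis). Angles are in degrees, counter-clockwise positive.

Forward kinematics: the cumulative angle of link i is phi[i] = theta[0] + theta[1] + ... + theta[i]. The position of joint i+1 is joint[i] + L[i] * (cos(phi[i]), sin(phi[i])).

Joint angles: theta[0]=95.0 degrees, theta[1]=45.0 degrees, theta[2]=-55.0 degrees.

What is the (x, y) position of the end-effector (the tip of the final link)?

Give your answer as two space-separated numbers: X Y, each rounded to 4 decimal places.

joint[0] = (0.0000, 0.0000)  (base)
link 0: phi[0] = 95 = 95 deg
  cos(95 deg) = -0.0872, sin(95 deg) = 0.9962
  joint[1] = (0.0000, 0.0000) + 9.1 * (-0.0872, 0.9962) = (0.0000 + -0.7931, 0.0000 + 9.0654) = (-0.7931, 9.0654)
link 1: phi[1] = 95 + 45 = 140 deg
  cos(140 deg) = -0.7660, sin(140 deg) = 0.6428
  joint[2] = (-0.7931, 9.0654) + 11.5 * (-0.7660, 0.6428) = (-0.7931 + -8.8095, 9.0654 + 7.3921) = (-9.6026, 16.4574)
link 2: phi[2] = 95 + 45 + -55 = 85 deg
  cos(85 deg) = 0.0872, sin(85 deg) = 0.9962
  joint[3] = (-9.6026, 16.4574) + 6.2 * (0.0872, 0.9962) = (-9.6026 + 0.5404, 16.4574 + 6.1764) = (-9.0623, 22.6338)
End effector: (-9.0623, 22.6338)

Answer: -9.0623 22.6338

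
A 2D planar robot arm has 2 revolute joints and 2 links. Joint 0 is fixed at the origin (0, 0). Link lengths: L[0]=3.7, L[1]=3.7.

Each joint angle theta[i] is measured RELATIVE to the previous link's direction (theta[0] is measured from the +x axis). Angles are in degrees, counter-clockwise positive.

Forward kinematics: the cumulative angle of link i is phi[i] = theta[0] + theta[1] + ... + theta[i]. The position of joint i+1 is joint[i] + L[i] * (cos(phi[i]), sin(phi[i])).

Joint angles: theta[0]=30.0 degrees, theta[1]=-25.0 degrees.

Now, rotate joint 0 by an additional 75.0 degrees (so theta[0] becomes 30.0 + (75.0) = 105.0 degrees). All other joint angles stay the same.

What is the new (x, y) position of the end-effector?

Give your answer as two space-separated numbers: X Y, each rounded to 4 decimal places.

joint[0] = (0.0000, 0.0000)  (base)
link 0: phi[0] = 105 = 105 deg
  cos(105 deg) = -0.2588, sin(105 deg) = 0.9659
  joint[1] = (0.0000, 0.0000) + 3.7 * (-0.2588, 0.9659) = (0.0000 + -0.9576, 0.0000 + 3.5739) = (-0.9576, 3.5739)
link 1: phi[1] = 105 + -25 = 80 deg
  cos(80 deg) = 0.1736, sin(80 deg) = 0.9848
  joint[2] = (-0.9576, 3.5739) + 3.7 * (0.1736, 0.9848) = (-0.9576 + 0.6425, 3.5739 + 3.6438) = (-0.3151, 7.2177)
End effector: (-0.3151, 7.2177)

Answer: -0.3151 7.2177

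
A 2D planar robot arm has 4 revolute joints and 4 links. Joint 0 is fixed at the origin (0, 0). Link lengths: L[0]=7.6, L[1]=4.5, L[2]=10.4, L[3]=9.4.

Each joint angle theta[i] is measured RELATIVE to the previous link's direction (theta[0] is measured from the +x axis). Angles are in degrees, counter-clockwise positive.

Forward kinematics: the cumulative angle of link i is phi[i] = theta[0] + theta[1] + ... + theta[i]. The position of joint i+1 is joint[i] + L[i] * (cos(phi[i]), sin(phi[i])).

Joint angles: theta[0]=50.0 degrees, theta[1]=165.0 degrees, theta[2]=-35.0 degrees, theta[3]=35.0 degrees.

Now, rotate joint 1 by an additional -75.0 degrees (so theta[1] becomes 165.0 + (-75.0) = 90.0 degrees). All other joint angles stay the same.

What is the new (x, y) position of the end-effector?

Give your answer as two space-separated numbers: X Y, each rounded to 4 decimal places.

joint[0] = (0.0000, 0.0000)  (base)
link 0: phi[0] = 50 = 50 deg
  cos(50 deg) = 0.6428, sin(50 deg) = 0.7660
  joint[1] = (0.0000, 0.0000) + 7.6 * (0.6428, 0.7660) = (0.0000 + 4.8852, 0.0000 + 5.8219) = (4.8852, 5.8219)
link 1: phi[1] = 50 + 90 = 140 deg
  cos(140 deg) = -0.7660, sin(140 deg) = 0.6428
  joint[2] = (4.8852, 5.8219) + 4.5 * (-0.7660, 0.6428) = (4.8852 + -3.4472, 5.8219 + 2.8925) = (1.4380, 8.7145)
link 2: phi[2] = 50 + 90 + -35 = 105 deg
  cos(105 deg) = -0.2588, sin(105 deg) = 0.9659
  joint[3] = (1.4380, 8.7145) + 10.4 * (-0.2588, 0.9659) = (1.4380 + -2.6917, 8.7145 + 10.0456) = (-1.2537, 18.7601)
link 3: phi[3] = 50 + 90 + -35 + 35 = 140 deg
  cos(140 deg) = -0.7660, sin(140 deg) = 0.6428
  joint[4] = (-1.2537, 18.7601) + 9.4 * (-0.7660, 0.6428) = (-1.2537 + -7.2008, 18.7601 + 6.0422) = (-8.4545, 24.8023)
End effector: (-8.4545, 24.8023)

Answer: -8.4545 24.8023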